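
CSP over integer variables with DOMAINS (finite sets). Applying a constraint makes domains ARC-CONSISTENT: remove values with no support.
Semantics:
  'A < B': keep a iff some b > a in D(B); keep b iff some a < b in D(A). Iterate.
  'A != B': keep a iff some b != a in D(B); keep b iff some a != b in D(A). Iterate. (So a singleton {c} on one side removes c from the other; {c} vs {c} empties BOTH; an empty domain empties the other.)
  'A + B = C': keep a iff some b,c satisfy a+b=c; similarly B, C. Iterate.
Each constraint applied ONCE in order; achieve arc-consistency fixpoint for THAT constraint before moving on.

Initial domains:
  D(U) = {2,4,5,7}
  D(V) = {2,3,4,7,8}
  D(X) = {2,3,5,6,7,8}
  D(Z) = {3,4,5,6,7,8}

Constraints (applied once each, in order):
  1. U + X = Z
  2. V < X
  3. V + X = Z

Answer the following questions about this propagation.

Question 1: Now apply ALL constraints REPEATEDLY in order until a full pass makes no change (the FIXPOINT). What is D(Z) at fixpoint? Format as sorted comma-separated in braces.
Answer: {5,7,8}

Derivation:
pass 0 (initial): D(Z)={3,4,5,6,7,8}
pass 1: U {2,4,5,7}->{2,4,5}; V {2,3,4,7,8}->{2,3,4}; X {2,3,5,6,7,8}->{3,5,6}; Z {3,4,5,6,7,8}->{5,6,7,8}
pass 2: Z {5,6,7,8}->{5,7,8}
pass 3: no change
Fixpoint after 3 passes: D(Z) = {5,7,8}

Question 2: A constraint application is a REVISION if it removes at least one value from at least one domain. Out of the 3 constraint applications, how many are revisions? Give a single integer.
Answer: 3

Derivation:
Constraint 1 (U + X = Z) on D(U)={2,4,5,7} D(X)={2,3,5,6,7,8} D(Z)={3,4,5,6,7,8}: U {2,4,5,7}->{2,4,5}; X {2,3,5,6,7,8}->{2,3,5,6}; Z {3,4,5,6,7,8}->{4,5,6,7,8} => REVISION
Constraint 2 (V < X) on D(V)={2,3,4,7,8} D(X)={2,3,5,6}: V {2,3,4,7,8}->{2,3,4}; X {2,3,5,6}->{3,5,6} => REVISION
Constraint 3 (V + X = Z) on D(V)={2,3,4} D(X)={3,5,6} D(Z)={4,5,6,7,8}: Z {4,5,6,7,8}->{5,6,7,8} => REVISION
Total revisions = 3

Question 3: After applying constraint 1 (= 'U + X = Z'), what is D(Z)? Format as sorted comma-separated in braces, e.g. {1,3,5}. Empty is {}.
Answer: {4,5,6,7,8}

Derivation:
Constraint 1 (U + X = Z) on D(U)={2,4,5,7} D(X)={2,3,5,6,7,8} D(Z)={3,4,5,6,7,8}: U {2,4,5,7}->{2,4,5}; X {2,3,5,6,7,8}->{2,3,5,6}; Z {3,4,5,6,7,8}->{4,5,6,7,8}
So after constraint 1: D(Z) = {4,5,6,7,8}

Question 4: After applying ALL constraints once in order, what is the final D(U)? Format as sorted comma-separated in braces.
Constraint 1 (U + X = Z) on D(U)={2,4,5,7} D(X)={2,3,5,6,7,8} D(Z)={3,4,5,6,7,8}: U {2,4,5,7}->{2,4,5}; X {2,3,5,6,7,8}->{2,3,5,6}; Z {3,4,5,6,7,8}->{4,5,6,7,8}
Constraint 2 (V < X) on D(V)={2,3,4,7,8} D(X)={2,3,5,6}: V {2,3,4,7,8}->{2,3,4}; X {2,3,5,6}->{3,5,6}
Constraint 3 (V + X = Z) on D(V)={2,3,4} D(X)={3,5,6} D(Z)={4,5,6,7,8}: Z {4,5,6,7,8}->{5,6,7,8}
So after all 3 constraints: D(U) = {2,4,5}

Answer: {2,4,5}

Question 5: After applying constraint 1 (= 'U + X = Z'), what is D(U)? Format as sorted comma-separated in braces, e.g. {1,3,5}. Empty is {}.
Answer: {2,4,5}

Derivation:
Constraint 1 (U + X = Z) on D(U)={2,4,5,7} D(X)={2,3,5,6,7,8} D(Z)={3,4,5,6,7,8}: U {2,4,5,7}->{2,4,5}; X {2,3,5,6,7,8}->{2,3,5,6}; Z {3,4,5,6,7,8}->{4,5,6,7,8}
So after constraint 1: D(U) = {2,4,5}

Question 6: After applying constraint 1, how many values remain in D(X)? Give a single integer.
Constraint 1 (U + X = Z) on D(U)={2,4,5,7} D(X)={2,3,5,6,7,8} D(Z)={3,4,5,6,7,8}: U {2,4,5,7}->{2,4,5}; X {2,3,5,6,7,8}->{2,3,5,6}; Z {3,4,5,6,7,8}->{4,5,6,7,8}
So after constraint 1: D(X)={2,3,5,6}, size = 4

Answer: 4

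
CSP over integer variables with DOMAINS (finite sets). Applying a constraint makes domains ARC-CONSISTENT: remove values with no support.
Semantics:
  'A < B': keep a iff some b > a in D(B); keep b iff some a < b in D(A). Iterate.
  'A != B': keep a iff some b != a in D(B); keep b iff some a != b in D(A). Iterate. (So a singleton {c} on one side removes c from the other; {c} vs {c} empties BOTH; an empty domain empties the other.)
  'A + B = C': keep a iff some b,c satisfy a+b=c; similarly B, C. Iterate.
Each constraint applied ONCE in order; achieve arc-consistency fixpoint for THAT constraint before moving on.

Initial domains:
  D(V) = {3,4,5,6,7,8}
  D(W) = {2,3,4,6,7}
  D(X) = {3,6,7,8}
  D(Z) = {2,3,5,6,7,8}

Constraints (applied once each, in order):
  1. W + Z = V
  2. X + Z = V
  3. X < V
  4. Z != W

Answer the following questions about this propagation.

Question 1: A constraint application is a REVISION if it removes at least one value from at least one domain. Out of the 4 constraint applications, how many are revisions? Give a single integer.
Constraint 1 (W + Z = V) on D(W)={2,3,4,6,7} D(Z)={2,3,5,6,7,8} D(V)={3,4,5,6,7,8}: W {2,3,4,6,7}->{2,3,4,6}; Z {2,3,5,6,7,8}->{2,3,5,6}; V {3,4,5,6,7,8}->{4,5,6,7,8} => REVISION
Constraint 2 (X + Z = V) on D(X)={3,6,7,8} D(Z)={2,3,5,6} D(V)={4,5,6,7,8}: X {3,6,7,8}->{3,6}; Z {2,3,5,6}->{2,3,5}; V {4,5,6,7,8}->{5,6,8} => REVISION
Constraint 3 (X < V) on D(X)={3,6} D(V)={5,6,8}: no change => not a revision
Constraint 4 (Z != W) on D(Z)={2,3,5} D(W)={2,3,4,6}: no change => not a revision
Total revisions = 2

Answer: 2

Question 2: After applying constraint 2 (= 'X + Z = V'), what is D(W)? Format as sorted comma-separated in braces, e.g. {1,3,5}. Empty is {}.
Answer: {2,3,4,6}

Derivation:
Constraint 1 (W + Z = V) on D(W)={2,3,4,6,7} D(Z)={2,3,5,6,7,8} D(V)={3,4,5,6,7,8}: W {2,3,4,6,7}->{2,3,4,6}; Z {2,3,5,6,7,8}->{2,3,5,6}; V {3,4,5,6,7,8}->{4,5,6,7,8}
Constraint 2 (X + Z = V) on D(X)={3,6,7,8} D(Z)={2,3,5,6} D(V)={4,5,6,7,8}: X {3,6,7,8}->{3,6}; Z {2,3,5,6}->{2,3,5}; V {4,5,6,7,8}->{5,6,8}
So after constraint 2: D(W) = {2,3,4,6}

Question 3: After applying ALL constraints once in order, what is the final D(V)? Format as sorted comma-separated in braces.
Answer: {5,6,8}

Derivation:
Constraint 1 (W + Z = V) on D(W)={2,3,4,6,7} D(Z)={2,3,5,6,7,8} D(V)={3,4,5,6,7,8}: W {2,3,4,6,7}->{2,3,4,6}; Z {2,3,5,6,7,8}->{2,3,5,6}; V {3,4,5,6,7,8}->{4,5,6,7,8}
Constraint 2 (X + Z = V) on D(X)={3,6,7,8} D(Z)={2,3,5,6} D(V)={4,5,6,7,8}: X {3,6,7,8}->{3,6}; Z {2,3,5,6}->{2,3,5}; V {4,5,6,7,8}->{5,6,8}
Constraint 3 (X < V) on D(X)={3,6} D(V)={5,6,8}: no change
Constraint 4 (Z != W) on D(Z)={2,3,5} D(W)={2,3,4,6}: no change
So after all 4 constraints: D(V) = {5,6,8}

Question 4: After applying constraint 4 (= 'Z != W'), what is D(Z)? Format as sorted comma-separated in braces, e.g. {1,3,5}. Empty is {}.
Constraint 1 (W + Z = V) on D(W)={2,3,4,6,7} D(Z)={2,3,5,6,7,8} D(V)={3,4,5,6,7,8}: W {2,3,4,6,7}->{2,3,4,6}; Z {2,3,5,6,7,8}->{2,3,5,6}; V {3,4,5,6,7,8}->{4,5,6,7,8}
Constraint 2 (X + Z = V) on D(X)={3,6,7,8} D(Z)={2,3,5,6} D(V)={4,5,6,7,8}: X {3,6,7,8}->{3,6}; Z {2,3,5,6}->{2,3,5}; V {4,5,6,7,8}->{5,6,8}
Constraint 3 (X < V) on D(X)={3,6} D(V)={5,6,8}: no change
Constraint 4 (Z != W) on D(Z)={2,3,5} D(W)={2,3,4,6}: no change
So after constraint 4: D(Z) = {2,3,5}

Answer: {2,3,5}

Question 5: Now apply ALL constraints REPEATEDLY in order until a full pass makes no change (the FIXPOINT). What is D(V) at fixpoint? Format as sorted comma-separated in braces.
pass 0 (initial): D(V)={3,4,5,6,7,8}
pass 1: V {3,4,5,6,7,8}->{5,6,8}; W {2,3,4,6,7}->{2,3,4,6}; X {3,6,7,8}->{3,6}; Z {2,3,5,6,7,8}->{2,3,5}
pass 2: no change
Fixpoint after 2 passes: D(V) = {5,6,8}

Answer: {5,6,8}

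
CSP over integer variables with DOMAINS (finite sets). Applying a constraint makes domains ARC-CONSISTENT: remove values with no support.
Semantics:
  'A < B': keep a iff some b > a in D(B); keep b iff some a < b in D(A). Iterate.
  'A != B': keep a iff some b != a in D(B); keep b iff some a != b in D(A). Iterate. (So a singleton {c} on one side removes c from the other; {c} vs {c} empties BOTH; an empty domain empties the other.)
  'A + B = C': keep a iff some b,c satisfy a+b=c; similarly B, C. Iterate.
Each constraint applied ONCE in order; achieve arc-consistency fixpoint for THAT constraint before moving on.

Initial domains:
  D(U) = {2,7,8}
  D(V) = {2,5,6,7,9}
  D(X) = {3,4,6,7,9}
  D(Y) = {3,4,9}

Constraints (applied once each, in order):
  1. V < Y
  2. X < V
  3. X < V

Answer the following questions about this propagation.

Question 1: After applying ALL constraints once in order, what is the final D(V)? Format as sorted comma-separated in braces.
Constraint 1 (V < Y) on D(V)={2,5,6,7,9} D(Y)={3,4,9}: V {2,5,6,7,9}->{2,5,6,7}
Constraint 2 (X < V) on D(X)={3,4,6,7,9} D(V)={2,5,6,7}: X {3,4,6,7,9}->{3,4,6}; V {2,5,6,7}->{5,6,7}
Constraint 3 (X < V) on D(X)={3,4,6} D(V)={5,6,7}: no change
So after all 3 constraints: D(V) = {5,6,7}

Answer: {5,6,7}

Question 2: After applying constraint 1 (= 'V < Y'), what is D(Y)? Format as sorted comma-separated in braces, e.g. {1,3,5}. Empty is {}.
Answer: {3,4,9}

Derivation:
Constraint 1 (V < Y) on D(V)={2,5,6,7,9} D(Y)={3,4,9}: V {2,5,6,7,9}->{2,5,6,7}
So after constraint 1: D(Y) = {3,4,9}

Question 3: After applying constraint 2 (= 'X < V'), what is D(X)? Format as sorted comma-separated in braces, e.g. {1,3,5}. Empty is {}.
Constraint 1 (V < Y) on D(V)={2,5,6,7,9} D(Y)={3,4,9}: V {2,5,6,7,9}->{2,5,6,7}
Constraint 2 (X < V) on D(X)={3,4,6,7,9} D(V)={2,5,6,7}: X {3,4,6,7,9}->{3,4,6}; V {2,5,6,7}->{5,6,7}
So after constraint 2: D(X) = {3,4,6}

Answer: {3,4,6}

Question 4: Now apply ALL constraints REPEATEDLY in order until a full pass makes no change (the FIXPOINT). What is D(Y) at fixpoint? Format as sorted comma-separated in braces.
Answer: {9}

Derivation:
pass 0 (initial): D(Y)={3,4,9}
pass 1: V {2,5,6,7,9}->{5,6,7}; X {3,4,6,7,9}->{3,4,6}
pass 2: Y {3,4,9}->{9}
pass 3: no change
Fixpoint after 3 passes: D(Y) = {9}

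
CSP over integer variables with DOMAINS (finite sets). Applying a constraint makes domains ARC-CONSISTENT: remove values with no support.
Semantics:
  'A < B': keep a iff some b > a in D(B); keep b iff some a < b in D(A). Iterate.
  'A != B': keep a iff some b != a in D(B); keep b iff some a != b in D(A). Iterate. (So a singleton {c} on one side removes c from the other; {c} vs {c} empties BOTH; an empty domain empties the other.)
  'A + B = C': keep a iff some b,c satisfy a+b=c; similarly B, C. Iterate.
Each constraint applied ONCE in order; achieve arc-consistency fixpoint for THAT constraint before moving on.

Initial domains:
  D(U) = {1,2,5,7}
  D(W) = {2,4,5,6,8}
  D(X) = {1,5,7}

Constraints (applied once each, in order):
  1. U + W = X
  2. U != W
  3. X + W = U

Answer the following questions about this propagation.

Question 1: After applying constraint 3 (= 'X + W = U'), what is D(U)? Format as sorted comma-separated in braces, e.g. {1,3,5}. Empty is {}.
Answer: {}

Derivation:
Constraint 1 (U + W = X) on D(U)={1,2,5,7} D(W)={2,4,5,6,8} D(X)={1,5,7}: U {1,2,5,7}->{1,2,5}; W {2,4,5,6,8}->{2,4,5,6}; X {1,5,7}->{5,7}
Constraint 2 (U != W) on D(U)={1,2,5} D(W)={2,4,5,6}: no change
Constraint 3 (X + W = U) on D(X)={5,7} D(W)={2,4,5,6} D(U)={1,2,5}: X {5,7}->{}; W {2,4,5,6}->{}; U {1,2,5}->{}
So after constraint 3: D(U) = {}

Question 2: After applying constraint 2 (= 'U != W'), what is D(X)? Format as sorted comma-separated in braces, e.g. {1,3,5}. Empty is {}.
Constraint 1 (U + W = X) on D(U)={1,2,5,7} D(W)={2,4,5,6,8} D(X)={1,5,7}: U {1,2,5,7}->{1,2,5}; W {2,4,5,6,8}->{2,4,5,6}; X {1,5,7}->{5,7}
Constraint 2 (U != W) on D(U)={1,2,5} D(W)={2,4,5,6}: no change
So after constraint 2: D(X) = {5,7}

Answer: {5,7}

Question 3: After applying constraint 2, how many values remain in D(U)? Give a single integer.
Answer: 3

Derivation:
Constraint 1 (U + W = X) on D(U)={1,2,5,7} D(W)={2,4,5,6,8} D(X)={1,5,7}: U {1,2,5,7}->{1,2,5}; W {2,4,5,6,8}->{2,4,5,6}; X {1,5,7}->{5,7}
Constraint 2 (U != W) on D(U)={1,2,5} D(W)={2,4,5,6}: no change
So after constraint 2: D(U)={1,2,5}, size = 3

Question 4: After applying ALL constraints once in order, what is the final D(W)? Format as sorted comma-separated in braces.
Constraint 1 (U + W = X) on D(U)={1,2,5,7} D(W)={2,4,5,6,8} D(X)={1,5,7}: U {1,2,5,7}->{1,2,5}; W {2,4,5,6,8}->{2,4,5,6}; X {1,5,7}->{5,7}
Constraint 2 (U != W) on D(U)={1,2,5} D(W)={2,4,5,6}: no change
Constraint 3 (X + W = U) on D(X)={5,7} D(W)={2,4,5,6} D(U)={1,2,5}: X {5,7}->{}; W {2,4,5,6}->{}; U {1,2,5}->{}
So after all 3 constraints: D(W) = {}

Answer: {}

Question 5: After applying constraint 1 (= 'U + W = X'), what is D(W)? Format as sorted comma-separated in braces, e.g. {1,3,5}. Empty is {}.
Constraint 1 (U + W = X) on D(U)={1,2,5,7} D(W)={2,4,5,6,8} D(X)={1,5,7}: U {1,2,5,7}->{1,2,5}; W {2,4,5,6,8}->{2,4,5,6}; X {1,5,7}->{5,7}
So after constraint 1: D(W) = {2,4,5,6}

Answer: {2,4,5,6}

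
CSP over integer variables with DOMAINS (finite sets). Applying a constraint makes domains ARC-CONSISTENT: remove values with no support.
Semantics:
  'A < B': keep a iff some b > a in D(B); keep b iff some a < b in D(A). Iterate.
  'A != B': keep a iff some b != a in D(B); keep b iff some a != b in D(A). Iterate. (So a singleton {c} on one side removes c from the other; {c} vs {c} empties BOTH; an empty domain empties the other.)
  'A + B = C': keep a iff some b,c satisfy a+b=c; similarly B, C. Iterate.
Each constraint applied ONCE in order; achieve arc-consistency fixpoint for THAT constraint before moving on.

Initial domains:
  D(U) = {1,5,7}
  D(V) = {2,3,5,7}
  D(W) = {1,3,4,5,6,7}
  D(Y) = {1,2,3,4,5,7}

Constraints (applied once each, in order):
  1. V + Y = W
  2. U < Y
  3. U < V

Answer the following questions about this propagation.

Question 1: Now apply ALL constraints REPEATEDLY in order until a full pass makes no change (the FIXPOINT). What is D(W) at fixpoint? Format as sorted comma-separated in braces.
Answer: {4,5,6,7}

Derivation:
pass 0 (initial): D(W)={1,3,4,5,6,7}
pass 1: U {1,5,7}->{1}; V {2,3,5,7}->{2,3,5}; W {1,3,4,5,6,7}->{3,4,5,6,7}; Y {1,2,3,4,5,7}->{2,3,4,5}
pass 2: W {3,4,5,6,7}->{4,5,6,7}
pass 3: no change
Fixpoint after 3 passes: D(W) = {4,5,6,7}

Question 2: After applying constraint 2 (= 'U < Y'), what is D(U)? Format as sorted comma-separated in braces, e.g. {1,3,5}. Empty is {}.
Answer: {1}

Derivation:
Constraint 1 (V + Y = W) on D(V)={2,3,5,7} D(Y)={1,2,3,4,5,7} D(W)={1,3,4,5,6,7}: V {2,3,5,7}->{2,3,5}; Y {1,2,3,4,5,7}->{1,2,3,4,5}; W {1,3,4,5,6,7}->{3,4,5,6,7}
Constraint 2 (U < Y) on D(U)={1,5,7} D(Y)={1,2,3,4,5}: U {1,5,7}->{1}; Y {1,2,3,4,5}->{2,3,4,5}
So after constraint 2: D(U) = {1}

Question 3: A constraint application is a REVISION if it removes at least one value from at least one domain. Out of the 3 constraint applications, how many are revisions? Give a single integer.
Answer: 2

Derivation:
Constraint 1 (V + Y = W) on D(V)={2,3,5,7} D(Y)={1,2,3,4,5,7} D(W)={1,3,4,5,6,7}: V {2,3,5,7}->{2,3,5}; Y {1,2,3,4,5,7}->{1,2,3,4,5}; W {1,3,4,5,6,7}->{3,4,5,6,7} => REVISION
Constraint 2 (U < Y) on D(U)={1,5,7} D(Y)={1,2,3,4,5}: U {1,5,7}->{1}; Y {1,2,3,4,5}->{2,3,4,5} => REVISION
Constraint 3 (U < V) on D(U)={1} D(V)={2,3,5}: no change => not a revision
Total revisions = 2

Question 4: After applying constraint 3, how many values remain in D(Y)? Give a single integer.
Answer: 4

Derivation:
Constraint 1 (V + Y = W) on D(V)={2,3,5,7} D(Y)={1,2,3,4,5,7} D(W)={1,3,4,5,6,7}: V {2,3,5,7}->{2,3,5}; Y {1,2,3,4,5,7}->{1,2,3,4,5}; W {1,3,4,5,6,7}->{3,4,5,6,7}
Constraint 2 (U < Y) on D(U)={1,5,7} D(Y)={1,2,3,4,5}: U {1,5,7}->{1}; Y {1,2,3,4,5}->{2,3,4,5}
Constraint 3 (U < V) on D(U)={1} D(V)={2,3,5}: no change
So after constraint 3: D(Y)={2,3,4,5}, size = 4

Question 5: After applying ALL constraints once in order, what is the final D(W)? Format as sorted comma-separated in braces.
Constraint 1 (V + Y = W) on D(V)={2,3,5,7} D(Y)={1,2,3,4,5,7} D(W)={1,3,4,5,6,7}: V {2,3,5,7}->{2,3,5}; Y {1,2,3,4,5,7}->{1,2,3,4,5}; W {1,3,4,5,6,7}->{3,4,5,6,7}
Constraint 2 (U < Y) on D(U)={1,5,7} D(Y)={1,2,3,4,5}: U {1,5,7}->{1}; Y {1,2,3,4,5}->{2,3,4,5}
Constraint 3 (U < V) on D(U)={1} D(V)={2,3,5}: no change
So after all 3 constraints: D(W) = {3,4,5,6,7}

Answer: {3,4,5,6,7}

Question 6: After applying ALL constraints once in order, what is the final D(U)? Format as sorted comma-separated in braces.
Answer: {1}

Derivation:
Constraint 1 (V + Y = W) on D(V)={2,3,5,7} D(Y)={1,2,3,4,5,7} D(W)={1,3,4,5,6,7}: V {2,3,5,7}->{2,3,5}; Y {1,2,3,4,5,7}->{1,2,3,4,5}; W {1,3,4,5,6,7}->{3,4,5,6,7}
Constraint 2 (U < Y) on D(U)={1,5,7} D(Y)={1,2,3,4,5}: U {1,5,7}->{1}; Y {1,2,3,4,5}->{2,3,4,5}
Constraint 3 (U < V) on D(U)={1} D(V)={2,3,5}: no change
So after all 3 constraints: D(U) = {1}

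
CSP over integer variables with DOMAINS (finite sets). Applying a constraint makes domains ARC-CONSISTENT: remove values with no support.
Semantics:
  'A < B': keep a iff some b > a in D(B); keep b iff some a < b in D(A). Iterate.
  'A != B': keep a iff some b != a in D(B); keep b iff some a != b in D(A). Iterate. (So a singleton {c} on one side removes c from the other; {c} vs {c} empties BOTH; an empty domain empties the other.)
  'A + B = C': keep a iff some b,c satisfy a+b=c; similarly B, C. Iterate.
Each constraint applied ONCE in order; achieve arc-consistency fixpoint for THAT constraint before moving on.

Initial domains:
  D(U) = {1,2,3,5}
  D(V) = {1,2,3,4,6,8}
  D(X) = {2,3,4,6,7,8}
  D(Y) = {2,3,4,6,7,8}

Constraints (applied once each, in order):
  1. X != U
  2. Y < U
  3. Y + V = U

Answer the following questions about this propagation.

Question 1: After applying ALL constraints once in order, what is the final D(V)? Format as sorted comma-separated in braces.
Answer: {1,2,3}

Derivation:
Constraint 1 (X != U) on D(X)={2,3,4,6,7,8} D(U)={1,2,3,5}: no change
Constraint 2 (Y < U) on D(Y)={2,3,4,6,7,8} D(U)={1,2,3,5}: Y {2,3,4,6,7,8}->{2,3,4}; U {1,2,3,5}->{3,5}
Constraint 3 (Y + V = U) on D(Y)={2,3,4} D(V)={1,2,3,4,6,8} D(U)={3,5}: V {1,2,3,4,6,8}->{1,2,3}
So after all 3 constraints: D(V) = {1,2,3}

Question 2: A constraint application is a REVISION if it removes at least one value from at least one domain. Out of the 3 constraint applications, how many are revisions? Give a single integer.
Answer: 2

Derivation:
Constraint 1 (X != U) on D(X)={2,3,4,6,7,8} D(U)={1,2,3,5}: no change => not a revision
Constraint 2 (Y < U) on D(Y)={2,3,4,6,7,8} D(U)={1,2,3,5}: Y {2,3,4,6,7,8}->{2,3,4}; U {1,2,3,5}->{3,5} => REVISION
Constraint 3 (Y + V = U) on D(Y)={2,3,4} D(V)={1,2,3,4,6,8} D(U)={3,5}: V {1,2,3,4,6,8}->{1,2,3} => REVISION
Total revisions = 2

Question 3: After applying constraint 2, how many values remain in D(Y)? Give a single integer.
Constraint 1 (X != U) on D(X)={2,3,4,6,7,8} D(U)={1,2,3,5}: no change
Constraint 2 (Y < U) on D(Y)={2,3,4,6,7,8} D(U)={1,2,3,5}: Y {2,3,4,6,7,8}->{2,3,4}; U {1,2,3,5}->{3,5}
So after constraint 2: D(Y)={2,3,4}, size = 3

Answer: 3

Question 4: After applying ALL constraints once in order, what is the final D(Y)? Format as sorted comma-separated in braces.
Constraint 1 (X != U) on D(X)={2,3,4,6,7,8} D(U)={1,2,3,5}: no change
Constraint 2 (Y < U) on D(Y)={2,3,4,6,7,8} D(U)={1,2,3,5}: Y {2,3,4,6,7,8}->{2,3,4}; U {1,2,3,5}->{3,5}
Constraint 3 (Y + V = U) on D(Y)={2,3,4} D(V)={1,2,3,4,6,8} D(U)={3,5}: V {1,2,3,4,6,8}->{1,2,3}
So after all 3 constraints: D(Y) = {2,3,4}

Answer: {2,3,4}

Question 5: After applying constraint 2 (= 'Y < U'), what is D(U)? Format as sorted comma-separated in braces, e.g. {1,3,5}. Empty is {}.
Answer: {3,5}

Derivation:
Constraint 1 (X != U) on D(X)={2,3,4,6,7,8} D(U)={1,2,3,5}: no change
Constraint 2 (Y < U) on D(Y)={2,3,4,6,7,8} D(U)={1,2,3,5}: Y {2,3,4,6,7,8}->{2,3,4}; U {1,2,3,5}->{3,5}
So after constraint 2: D(U) = {3,5}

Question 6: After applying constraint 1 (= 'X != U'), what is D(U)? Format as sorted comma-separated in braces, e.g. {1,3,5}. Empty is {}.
Answer: {1,2,3,5}

Derivation:
Constraint 1 (X != U) on D(X)={2,3,4,6,7,8} D(U)={1,2,3,5}: no change
So after constraint 1: D(U) = {1,2,3,5}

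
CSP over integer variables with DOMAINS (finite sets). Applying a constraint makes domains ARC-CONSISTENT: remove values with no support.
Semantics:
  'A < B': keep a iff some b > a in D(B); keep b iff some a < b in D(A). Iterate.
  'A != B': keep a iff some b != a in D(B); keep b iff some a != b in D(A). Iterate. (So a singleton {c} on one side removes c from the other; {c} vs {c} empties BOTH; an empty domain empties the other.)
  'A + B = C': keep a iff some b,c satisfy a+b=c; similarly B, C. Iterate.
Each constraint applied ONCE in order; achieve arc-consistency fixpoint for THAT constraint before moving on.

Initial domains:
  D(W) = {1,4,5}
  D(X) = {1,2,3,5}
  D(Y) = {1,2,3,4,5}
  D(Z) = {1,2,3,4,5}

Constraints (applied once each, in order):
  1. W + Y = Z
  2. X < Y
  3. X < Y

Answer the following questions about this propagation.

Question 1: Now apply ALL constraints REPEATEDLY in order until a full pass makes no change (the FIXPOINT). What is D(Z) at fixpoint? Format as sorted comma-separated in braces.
Answer: {3,4,5}

Derivation:
pass 0 (initial): D(Z)={1,2,3,4,5}
pass 1: W {1,4,5}->{1,4}; X {1,2,3,5}->{1,2,3}; Y {1,2,3,4,5}->{2,3,4}; Z {1,2,3,4,5}->{2,3,4,5}
pass 2: W {1,4}->{1}; Z {2,3,4,5}->{3,4,5}
pass 3: no change
Fixpoint after 3 passes: D(Z) = {3,4,5}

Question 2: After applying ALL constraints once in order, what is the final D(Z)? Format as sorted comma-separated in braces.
Answer: {2,3,4,5}

Derivation:
Constraint 1 (W + Y = Z) on D(W)={1,4,5} D(Y)={1,2,3,4,5} D(Z)={1,2,3,4,5}: W {1,4,5}->{1,4}; Y {1,2,3,4,5}->{1,2,3,4}; Z {1,2,3,4,5}->{2,3,4,5}
Constraint 2 (X < Y) on D(X)={1,2,3,5} D(Y)={1,2,3,4}: X {1,2,3,5}->{1,2,3}; Y {1,2,3,4}->{2,3,4}
Constraint 3 (X < Y) on D(X)={1,2,3} D(Y)={2,3,4}: no change
So after all 3 constraints: D(Z) = {2,3,4,5}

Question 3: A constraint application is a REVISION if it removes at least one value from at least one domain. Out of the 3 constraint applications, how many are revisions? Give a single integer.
Answer: 2

Derivation:
Constraint 1 (W + Y = Z) on D(W)={1,4,5} D(Y)={1,2,3,4,5} D(Z)={1,2,3,4,5}: W {1,4,5}->{1,4}; Y {1,2,3,4,5}->{1,2,3,4}; Z {1,2,3,4,5}->{2,3,4,5} => REVISION
Constraint 2 (X < Y) on D(X)={1,2,3,5} D(Y)={1,2,3,4}: X {1,2,3,5}->{1,2,3}; Y {1,2,3,4}->{2,3,4} => REVISION
Constraint 3 (X < Y) on D(X)={1,2,3} D(Y)={2,3,4}: no change => not a revision
Total revisions = 2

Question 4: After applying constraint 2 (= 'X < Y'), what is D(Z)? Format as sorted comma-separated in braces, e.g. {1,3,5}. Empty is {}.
Constraint 1 (W + Y = Z) on D(W)={1,4,5} D(Y)={1,2,3,4,5} D(Z)={1,2,3,4,5}: W {1,4,5}->{1,4}; Y {1,2,3,4,5}->{1,2,3,4}; Z {1,2,3,4,5}->{2,3,4,5}
Constraint 2 (X < Y) on D(X)={1,2,3,5} D(Y)={1,2,3,4}: X {1,2,3,5}->{1,2,3}; Y {1,2,3,4}->{2,3,4}
So after constraint 2: D(Z) = {2,3,4,5}

Answer: {2,3,4,5}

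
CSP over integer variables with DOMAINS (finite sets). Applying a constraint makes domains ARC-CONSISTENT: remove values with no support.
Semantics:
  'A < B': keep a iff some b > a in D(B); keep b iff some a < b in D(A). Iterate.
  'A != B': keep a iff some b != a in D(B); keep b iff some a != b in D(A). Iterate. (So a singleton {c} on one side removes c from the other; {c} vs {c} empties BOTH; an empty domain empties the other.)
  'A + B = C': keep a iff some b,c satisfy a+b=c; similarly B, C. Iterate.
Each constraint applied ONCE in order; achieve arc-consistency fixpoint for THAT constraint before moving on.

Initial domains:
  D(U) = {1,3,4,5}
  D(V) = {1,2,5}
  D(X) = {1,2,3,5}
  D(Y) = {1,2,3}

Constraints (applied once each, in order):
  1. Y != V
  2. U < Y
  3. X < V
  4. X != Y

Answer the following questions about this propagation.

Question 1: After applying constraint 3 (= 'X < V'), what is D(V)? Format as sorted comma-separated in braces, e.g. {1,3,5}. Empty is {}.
Answer: {2,5}

Derivation:
Constraint 1 (Y != V) on D(Y)={1,2,3} D(V)={1,2,5}: no change
Constraint 2 (U < Y) on D(U)={1,3,4,5} D(Y)={1,2,3}: U {1,3,4,5}->{1}; Y {1,2,3}->{2,3}
Constraint 3 (X < V) on D(X)={1,2,3,5} D(V)={1,2,5}: X {1,2,3,5}->{1,2,3}; V {1,2,5}->{2,5}
So after constraint 3: D(V) = {2,5}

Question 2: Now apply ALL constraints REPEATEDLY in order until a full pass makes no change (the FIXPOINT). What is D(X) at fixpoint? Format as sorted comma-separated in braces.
Answer: {1,2,3}

Derivation:
pass 0 (initial): D(X)={1,2,3,5}
pass 1: U {1,3,4,5}->{1}; V {1,2,5}->{2,5}; X {1,2,3,5}->{1,2,3}; Y {1,2,3}->{2,3}
pass 2: no change
Fixpoint after 2 passes: D(X) = {1,2,3}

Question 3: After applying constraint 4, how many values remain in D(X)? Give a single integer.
Constraint 1 (Y != V) on D(Y)={1,2,3} D(V)={1,2,5}: no change
Constraint 2 (U < Y) on D(U)={1,3,4,5} D(Y)={1,2,3}: U {1,3,4,5}->{1}; Y {1,2,3}->{2,3}
Constraint 3 (X < V) on D(X)={1,2,3,5} D(V)={1,2,5}: X {1,2,3,5}->{1,2,3}; V {1,2,5}->{2,5}
Constraint 4 (X != Y) on D(X)={1,2,3} D(Y)={2,3}: no change
So after constraint 4: D(X)={1,2,3}, size = 3

Answer: 3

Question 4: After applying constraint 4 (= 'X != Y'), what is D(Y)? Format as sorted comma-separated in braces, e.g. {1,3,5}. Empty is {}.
Answer: {2,3}

Derivation:
Constraint 1 (Y != V) on D(Y)={1,2,3} D(V)={1,2,5}: no change
Constraint 2 (U < Y) on D(U)={1,3,4,5} D(Y)={1,2,3}: U {1,3,4,5}->{1}; Y {1,2,3}->{2,3}
Constraint 3 (X < V) on D(X)={1,2,3,5} D(V)={1,2,5}: X {1,2,3,5}->{1,2,3}; V {1,2,5}->{2,5}
Constraint 4 (X != Y) on D(X)={1,2,3} D(Y)={2,3}: no change
So after constraint 4: D(Y) = {2,3}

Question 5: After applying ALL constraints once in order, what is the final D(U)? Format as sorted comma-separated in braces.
Answer: {1}

Derivation:
Constraint 1 (Y != V) on D(Y)={1,2,3} D(V)={1,2,5}: no change
Constraint 2 (U < Y) on D(U)={1,3,4,5} D(Y)={1,2,3}: U {1,3,4,5}->{1}; Y {1,2,3}->{2,3}
Constraint 3 (X < V) on D(X)={1,2,3,5} D(V)={1,2,5}: X {1,2,3,5}->{1,2,3}; V {1,2,5}->{2,5}
Constraint 4 (X != Y) on D(X)={1,2,3} D(Y)={2,3}: no change
So after all 4 constraints: D(U) = {1}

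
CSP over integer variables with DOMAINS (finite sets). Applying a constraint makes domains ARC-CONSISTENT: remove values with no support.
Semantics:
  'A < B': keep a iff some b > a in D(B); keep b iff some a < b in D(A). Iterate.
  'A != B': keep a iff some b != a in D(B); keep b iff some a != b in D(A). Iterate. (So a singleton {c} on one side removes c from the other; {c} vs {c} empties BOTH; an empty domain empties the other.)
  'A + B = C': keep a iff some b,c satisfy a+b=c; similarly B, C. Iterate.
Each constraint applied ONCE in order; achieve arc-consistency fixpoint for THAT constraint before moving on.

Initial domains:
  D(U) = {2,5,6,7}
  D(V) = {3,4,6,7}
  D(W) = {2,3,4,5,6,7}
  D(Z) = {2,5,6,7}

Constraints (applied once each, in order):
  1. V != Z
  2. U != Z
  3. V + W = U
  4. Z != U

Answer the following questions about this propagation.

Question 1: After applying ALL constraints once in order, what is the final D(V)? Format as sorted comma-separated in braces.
Constraint 1 (V != Z) on D(V)={3,4,6,7} D(Z)={2,5,6,7}: no change
Constraint 2 (U != Z) on D(U)={2,5,6,7} D(Z)={2,5,6,7}: no change
Constraint 3 (V + W = U) on D(V)={3,4,6,7} D(W)={2,3,4,5,6,7} D(U)={2,5,6,7}: V {3,4,6,7}->{3,4}; W {2,3,4,5,6,7}->{2,3,4}; U {2,5,6,7}->{5,6,7}
Constraint 4 (Z != U) on D(Z)={2,5,6,7} D(U)={5,6,7}: no change
So after all 4 constraints: D(V) = {3,4}

Answer: {3,4}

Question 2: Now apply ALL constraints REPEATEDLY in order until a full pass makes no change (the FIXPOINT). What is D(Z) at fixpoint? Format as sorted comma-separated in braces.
Answer: {2,5,6,7}

Derivation:
pass 0 (initial): D(Z)={2,5,6,7}
pass 1: U {2,5,6,7}->{5,6,7}; V {3,4,6,7}->{3,4}; W {2,3,4,5,6,7}->{2,3,4}
pass 2: no change
Fixpoint after 2 passes: D(Z) = {2,5,6,7}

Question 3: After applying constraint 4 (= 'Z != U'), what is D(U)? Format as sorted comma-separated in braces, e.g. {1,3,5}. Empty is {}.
Answer: {5,6,7}

Derivation:
Constraint 1 (V != Z) on D(V)={3,4,6,7} D(Z)={2,5,6,7}: no change
Constraint 2 (U != Z) on D(U)={2,5,6,7} D(Z)={2,5,6,7}: no change
Constraint 3 (V + W = U) on D(V)={3,4,6,7} D(W)={2,3,4,5,6,7} D(U)={2,5,6,7}: V {3,4,6,7}->{3,4}; W {2,3,4,5,6,7}->{2,3,4}; U {2,5,6,7}->{5,6,7}
Constraint 4 (Z != U) on D(Z)={2,5,6,7} D(U)={5,6,7}: no change
So after constraint 4: D(U) = {5,6,7}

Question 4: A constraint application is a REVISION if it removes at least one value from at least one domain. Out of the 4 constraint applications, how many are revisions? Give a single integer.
Answer: 1

Derivation:
Constraint 1 (V != Z) on D(V)={3,4,6,7} D(Z)={2,5,6,7}: no change => not a revision
Constraint 2 (U != Z) on D(U)={2,5,6,7} D(Z)={2,5,6,7}: no change => not a revision
Constraint 3 (V + W = U) on D(V)={3,4,6,7} D(W)={2,3,4,5,6,7} D(U)={2,5,6,7}: V {3,4,6,7}->{3,4}; W {2,3,4,5,6,7}->{2,3,4}; U {2,5,6,7}->{5,6,7} => REVISION
Constraint 4 (Z != U) on D(Z)={2,5,6,7} D(U)={5,6,7}: no change => not a revision
Total revisions = 1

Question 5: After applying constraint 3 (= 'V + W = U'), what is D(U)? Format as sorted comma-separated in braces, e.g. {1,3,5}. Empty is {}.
Answer: {5,6,7}

Derivation:
Constraint 1 (V != Z) on D(V)={3,4,6,7} D(Z)={2,5,6,7}: no change
Constraint 2 (U != Z) on D(U)={2,5,6,7} D(Z)={2,5,6,7}: no change
Constraint 3 (V + W = U) on D(V)={3,4,6,7} D(W)={2,3,4,5,6,7} D(U)={2,5,6,7}: V {3,4,6,7}->{3,4}; W {2,3,4,5,6,7}->{2,3,4}; U {2,5,6,7}->{5,6,7}
So after constraint 3: D(U) = {5,6,7}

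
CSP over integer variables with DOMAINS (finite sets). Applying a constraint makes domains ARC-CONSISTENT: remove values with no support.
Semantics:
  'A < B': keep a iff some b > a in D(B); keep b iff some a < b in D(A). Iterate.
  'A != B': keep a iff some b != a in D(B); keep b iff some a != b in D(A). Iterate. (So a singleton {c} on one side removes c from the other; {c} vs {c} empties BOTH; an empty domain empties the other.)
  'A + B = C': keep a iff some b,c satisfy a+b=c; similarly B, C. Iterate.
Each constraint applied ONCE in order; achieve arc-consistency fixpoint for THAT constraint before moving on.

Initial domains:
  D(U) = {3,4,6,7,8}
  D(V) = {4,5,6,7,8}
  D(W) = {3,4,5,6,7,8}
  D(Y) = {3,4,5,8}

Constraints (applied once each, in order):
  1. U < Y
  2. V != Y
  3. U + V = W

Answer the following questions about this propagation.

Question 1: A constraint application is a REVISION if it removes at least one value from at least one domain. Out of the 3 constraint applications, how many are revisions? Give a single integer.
Answer: 2

Derivation:
Constraint 1 (U < Y) on D(U)={3,4,6,7,8} D(Y)={3,4,5,8}: U {3,4,6,7,8}->{3,4,6,7}; Y {3,4,5,8}->{4,5,8} => REVISION
Constraint 2 (V != Y) on D(V)={4,5,6,7,8} D(Y)={4,5,8}: no change => not a revision
Constraint 3 (U + V = W) on D(U)={3,4,6,7} D(V)={4,5,6,7,8} D(W)={3,4,5,6,7,8}: U {3,4,6,7}->{3,4}; V {4,5,6,7,8}->{4,5}; W {3,4,5,6,7,8}->{7,8} => REVISION
Total revisions = 2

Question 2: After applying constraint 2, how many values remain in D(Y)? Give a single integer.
Answer: 3

Derivation:
Constraint 1 (U < Y) on D(U)={3,4,6,7,8} D(Y)={3,4,5,8}: U {3,4,6,7,8}->{3,4,6,7}; Y {3,4,5,8}->{4,5,8}
Constraint 2 (V != Y) on D(V)={4,5,6,7,8} D(Y)={4,5,8}: no change
So after constraint 2: D(Y)={4,5,8}, size = 3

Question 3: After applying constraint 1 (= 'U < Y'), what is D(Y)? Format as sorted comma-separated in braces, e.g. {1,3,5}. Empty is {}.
Answer: {4,5,8}

Derivation:
Constraint 1 (U < Y) on D(U)={3,4,6,7,8} D(Y)={3,4,5,8}: U {3,4,6,7,8}->{3,4,6,7}; Y {3,4,5,8}->{4,5,8}
So after constraint 1: D(Y) = {4,5,8}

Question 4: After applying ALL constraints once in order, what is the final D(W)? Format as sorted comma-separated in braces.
Constraint 1 (U < Y) on D(U)={3,4,6,7,8} D(Y)={3,4,5,8}: U {3,4,6,7,8}->{3,4,6,7}; Y {3,4,5,8}->{4,5,8}
Constraint 2 (V != Y) on D(V)={4,5,6,7,8} D(Y)={4,5,8}: no change
Constraint 3 (U + V = W) on D(U)={3,4,6,7} D(V)={4,5,6,7,8} D(W)={3,4,5,6,7,8}: U {3,4,6,7}->{3,4}; V {4,5,6,7,8}->{4,5}; W {3,4,5,6,7,8}->{7,8}
So after all 3 constraints: D(W) = {7,8}

Answer: {7,8}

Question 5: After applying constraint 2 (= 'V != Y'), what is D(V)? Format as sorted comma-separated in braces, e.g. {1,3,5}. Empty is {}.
Constraint 1 (U < Y) on D(U)={3,4,6,7,8} D(Y)={3,4,5,8}: U {3,4,6,7,8}->{3,4,6,7}; Y {3,4,5,8}->{4,5,8}
Constraint 2 (V != Y) on D(V)={4,5,6,7,8} D(Y)={4,5,8}: no change
So after constraint 2: D(V) = {4,5,6,7,8}

Answer: {4,5,6,7,8}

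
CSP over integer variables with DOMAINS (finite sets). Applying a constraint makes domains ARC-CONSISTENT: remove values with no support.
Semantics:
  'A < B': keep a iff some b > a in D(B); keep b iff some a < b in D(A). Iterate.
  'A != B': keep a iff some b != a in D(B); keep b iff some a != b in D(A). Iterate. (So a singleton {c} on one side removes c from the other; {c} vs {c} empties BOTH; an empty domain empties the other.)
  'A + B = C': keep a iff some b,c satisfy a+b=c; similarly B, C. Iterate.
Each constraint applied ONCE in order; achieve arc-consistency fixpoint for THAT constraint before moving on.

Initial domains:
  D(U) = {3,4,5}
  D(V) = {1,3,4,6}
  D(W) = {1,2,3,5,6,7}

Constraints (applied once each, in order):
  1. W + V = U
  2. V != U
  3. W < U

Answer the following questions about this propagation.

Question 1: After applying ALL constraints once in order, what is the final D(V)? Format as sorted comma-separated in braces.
Answer: {1,3,4}

Derivation:
Constraint 1 (W + V = U) on D(W)={1,2,3,5,6,7} D(V)={1,3,4,6} D(U)={3,4,5}: W {1,2,3,5,6,7}->{1,2,3}; V {1,3,4,6}->{1,3,4}
Constraint 2 (V != U) on D(V)={1,3,4} D(U)={3,4,5}: no change
Constraint 3 (W < U) on D(W)={1,2,3} D(U)={3,4,5}: no change
So after all 3 constraints: D(V) = {1,3,4}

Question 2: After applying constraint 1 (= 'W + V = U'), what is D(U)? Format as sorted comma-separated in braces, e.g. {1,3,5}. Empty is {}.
Constraint 1 (W + V = U) on D(W)={1,2,3,5,6,7} D(V)={1,3,4,6} D(U)={3,4,5}: W {1,2,3,5,6,7}->{1,2,3}; V {1,3,4,6}->{1,3,4}
So after constraint 1: D(U) = {3,4,5}

Answer: {3,4,5}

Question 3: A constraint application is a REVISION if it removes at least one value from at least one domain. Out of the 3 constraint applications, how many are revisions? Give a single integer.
Answer: 1

Derivation:
Constraint 1 (W + V = U) on D(W)={1,2,3,5,6,7} D(V)={1,3,4,6} D(U)={3,4,5}: W {1,2,3,5,6,7}->{1,2,3}; V {1,3,4,6}->{1,3,4} => REVISION
Constraint 2 (V != U) on D(V)={1,3,4} D(U)={3,4,5}: no change => not a revision
Constraint 3 (W < U) on D(W)={1,2,3} D(U)={3,4,5}: no change => not a revision
Total revisions = 1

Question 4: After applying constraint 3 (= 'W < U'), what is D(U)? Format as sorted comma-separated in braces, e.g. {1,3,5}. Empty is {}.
Constraint 1 (W + V = U) on D(W)={1,2,3,5,6,7} D(V)={1,3,4,6} D(U)={3,4,5}: W {1,2,3,5,6,7}->{1,2,3}; V {1,3,4,6}->{1,3,4}
Constraint 2 (V != U) on D(V)={1,3,4} D(U)={3,4,5}: no change
Constraint 3 (W < U) on D(W)={1,2,3} D(U)={3,4,5}: no change
So after constraint 3: D(U) = {3,4,5}

Answer: {3,4,5}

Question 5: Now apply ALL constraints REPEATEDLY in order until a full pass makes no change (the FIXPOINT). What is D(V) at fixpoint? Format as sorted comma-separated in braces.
pass 0 (initial): D(V)={1,3,4,6}
pass 1: V {1,3,4,6}->{1,3,4}; W {1,2,3,5,6,7}->{1,2,3}
pass 2: no change
Fixpoint after 2 passes: D(V) = {1,3,4}

Answer: {1,3,4}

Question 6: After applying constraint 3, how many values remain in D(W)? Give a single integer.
Answer: 3

Derivation:
Constraint 1 (W + V = U) on D(W)={1,2,3,5,6,7} D(V)={1,3,4,6} D(U)={3,4,5}: W {1,2,3,5,6,7}->{1,2,3}; V {1,3,4,6}->{1,3,4}
Constraint 2 (V != U) on D(V)={1,3,4} D(U)={3,4,5}: no change
Constraint 3 (W < U) on D(W)={1,2,3} D(U)={3,4,5}: no change
So after constraint 3: D(W)={1,2,3}, size = 3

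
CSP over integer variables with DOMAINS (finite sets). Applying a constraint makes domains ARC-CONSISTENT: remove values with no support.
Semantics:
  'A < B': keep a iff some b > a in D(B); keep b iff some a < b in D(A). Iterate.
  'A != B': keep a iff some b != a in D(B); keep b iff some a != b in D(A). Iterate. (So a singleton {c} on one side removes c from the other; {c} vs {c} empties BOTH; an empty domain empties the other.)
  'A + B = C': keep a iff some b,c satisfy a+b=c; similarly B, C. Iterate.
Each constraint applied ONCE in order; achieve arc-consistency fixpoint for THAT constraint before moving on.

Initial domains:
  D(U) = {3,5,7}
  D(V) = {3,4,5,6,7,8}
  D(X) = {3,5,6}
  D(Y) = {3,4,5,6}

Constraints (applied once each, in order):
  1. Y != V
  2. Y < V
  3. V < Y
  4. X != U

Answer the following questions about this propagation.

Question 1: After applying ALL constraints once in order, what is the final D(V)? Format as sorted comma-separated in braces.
Answer: {4,5}

Derivation:
Constraint 1 (Y != V) on D(Y)={3,4,5,6} D(V)={3,4,5,6,7,8}: no change
Constraint 2 (Y < V) on D(Y)={3,4,5,6} D(V)={3,4,5,6,7,8}: V {3,4,5,6,7,8}->{4,5,6,7,8}
Constraint 3 (V < Y) on D(V)={4,5,6,7,8} D(Y)={3,4,5,6}: V {4,5,6,7,8}->{4,5}; Y {3,4,5,6}->{5,6}
Constraint 4 (X != U) on D(X)={3,5,6} D(U)={3,5,7}: no change
So after all 4 constraints: D(V) = {4,5}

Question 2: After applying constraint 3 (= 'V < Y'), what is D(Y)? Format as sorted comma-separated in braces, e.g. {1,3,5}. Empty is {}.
Constraint 1 (Y != V) on D(Y)={3,4,5,6} D(V)={3,4,5,6,7,8}: no change
Constraint 2 (Y < V) on D(Y)={3,4,5,6} D(V)={3,4,5,6,7,8}: V {3,4,5,6,7,8}->{4,5,6,7,8}
Constraint 3 (V < Y) on D(V)={4,5,6,7,8} D(Y)={3,4,5,6}: V {4,5,6,7,8}->{4,5}; Y {3,4,5,6}->{5,6}
So after constraint 3: D(Y) = {5,6}

Answer: {5,6}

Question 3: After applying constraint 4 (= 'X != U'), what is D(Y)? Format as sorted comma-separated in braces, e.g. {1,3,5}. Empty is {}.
Answer: {5,6}

Derivation:
Constraint 1 (Y != V) on D(Y)={3,4,5,6} D(V)={3,4,5,6,7,8}: no change
Constraint 2 (Y < V) on D(Y)={3,4,5,6} D(V)={3,4,5,6,7,8}: V {3,4,5,6,7,8}->{4,5,6,7,8}
Constraint 3 (V < Y) on D(V)={4,5,6,7,8} D(Y)={3,4,5,6}: V {4,5,6,7,8}->{4,5}; Y {3,4,5,6}->{5,6}
Constraint 4 (X != U) on D(X)={3,5,6} D(U)={3,5,7}: no change
So after constraint 4: D(Y) = {5,6}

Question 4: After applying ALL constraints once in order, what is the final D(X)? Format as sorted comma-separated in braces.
Constraint 1 (Y != V) on D(Y)={3,4,5,6} D(V)={3,4,5,6,7,8}: no change
Constraint 2 (Y < V) on D(Y)={3,4,5,6} D(V)={3,4,5,6,7,8}: V {3,4,5,6,7,8}->{4,5,6,7,8}
Constraint 3 (V < Y) on D(V)={4,5,6,7,8} D(Y)={3,4,5,6}: V {4,5,6,7,8}->{4,5}; Y {3,4,5,6}->{5,6}
Constraint 4 (X != U) on D(X)={3,5,6} D(U)={3,5,7}: no change
So after all 4 constraints: D(X) = {3,5,6}

Answer: {3,5,6}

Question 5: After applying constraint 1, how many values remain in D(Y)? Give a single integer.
Answer: 4

Derivation:
Constraint 1 (Y != V) on D(Y)={3,4,5,6} D(V)={3,4,5,6,7,8}: no change
So after constraint 1: D(Y)={3,4,5,6}, size = 4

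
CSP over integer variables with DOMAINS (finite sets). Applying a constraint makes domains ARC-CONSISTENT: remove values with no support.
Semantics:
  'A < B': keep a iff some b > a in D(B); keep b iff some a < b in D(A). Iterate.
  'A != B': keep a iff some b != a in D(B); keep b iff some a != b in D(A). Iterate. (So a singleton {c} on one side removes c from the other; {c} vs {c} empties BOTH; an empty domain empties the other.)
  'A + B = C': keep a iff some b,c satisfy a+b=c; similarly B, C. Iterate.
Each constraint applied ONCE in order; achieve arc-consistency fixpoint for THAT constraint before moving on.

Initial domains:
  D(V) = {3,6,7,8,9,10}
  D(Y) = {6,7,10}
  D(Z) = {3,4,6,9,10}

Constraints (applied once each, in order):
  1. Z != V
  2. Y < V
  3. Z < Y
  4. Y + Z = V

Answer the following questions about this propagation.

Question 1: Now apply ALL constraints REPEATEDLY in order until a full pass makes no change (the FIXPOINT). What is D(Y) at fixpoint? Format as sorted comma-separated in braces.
pass 0 (initial): D(Y)={6,7,10}
pass 1: V {3,6,7,8,9,10}->{9,10}; Y {6,7,10}->{6,7}; Z {3,4,6,9,10}->{3,4}
pass 2: no change
Fixpoint after 2 passes: D(Y) = {6,7}

Answer: {6,7}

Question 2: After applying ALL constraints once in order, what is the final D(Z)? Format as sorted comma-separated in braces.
Constraint 1 (Z != V) on D(Z)={3,4,6,9,10} D(V)={3,6,7,8,9,10}: no change
Constraint 2 (Y < V) on D(Y)={6,7,10} D(V)={3,6,7,8,9,10}: Y {6,7,10}->{6,7}; V {3,6,7,8,9,10}->{7,8,9,10}
Constraint 3 (Z < Y) on D(Z)={3,4,6,9,10} D(Y)={6,7}: Z {3,4,6,9,10}->{3,4,6}
Constraint 4 (Y + Z = V) on D(Y)={6,7} D(Z)={3,4,6} D(V)={7,8,9,10}: Z {3,4,6}->{3,4}; V {7,8,9,10}->{9,10}
So after all 4 constraints: D(Z) = {3,4}

Answer: {3,4}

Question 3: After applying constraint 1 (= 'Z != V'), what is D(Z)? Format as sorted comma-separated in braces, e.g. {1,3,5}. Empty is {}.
Answer: {3,4,6,9,10}

Derivation:
Constraint 1 (Z != V) on D(Z)={3,4,6,9,10} D(V)={3,6,7,8,9,10}: no change
So after constraint 1: D(Z) = {3,4,6,9,10}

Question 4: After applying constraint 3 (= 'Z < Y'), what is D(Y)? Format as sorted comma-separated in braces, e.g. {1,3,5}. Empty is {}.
Constraint 1 (Z != V) on D(Z)={3,4,6,9,10} D(V)={3,6,7,8,9,10}: no change
Constraint 2 (Y < V) on D(Y)={6,7,10} D(V)={3,6,7,8,9,10}: Y {6,7,10}->{6,7}; V {3,6,7,8,9,10}->{7,8,9,10}
Constraint 3 (Z < Y) on D(Z)={3,4,6,9,10} D(Y)={6,7}: Z {3,4,6,9,10}->{3,4,6}
So after constraint 3: D(Y) = {6,7}

Answer: {6,7}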